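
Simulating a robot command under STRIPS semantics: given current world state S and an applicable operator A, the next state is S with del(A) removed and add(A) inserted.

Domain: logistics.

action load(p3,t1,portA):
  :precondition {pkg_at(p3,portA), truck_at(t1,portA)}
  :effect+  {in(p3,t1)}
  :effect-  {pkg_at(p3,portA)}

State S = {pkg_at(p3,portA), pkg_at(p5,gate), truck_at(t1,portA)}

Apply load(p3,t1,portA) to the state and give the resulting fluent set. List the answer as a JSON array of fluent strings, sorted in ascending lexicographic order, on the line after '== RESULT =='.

Progress:
  pre ⊆ S: {pkg_at(p3,portA), truck_at(t1,portA)} ⊆ S  — applicable
  S \ del = {pkg_at(p5,gate), truck_at(t1,portA)}
  ∪ add   = {in(p3,t1), pkg_at(p5,gate), truck_at(t1,portA)}

== RESULT ==
["in(p3,t1)", "pkg_at(p5,gate)", "truck_at(t1,portA)"]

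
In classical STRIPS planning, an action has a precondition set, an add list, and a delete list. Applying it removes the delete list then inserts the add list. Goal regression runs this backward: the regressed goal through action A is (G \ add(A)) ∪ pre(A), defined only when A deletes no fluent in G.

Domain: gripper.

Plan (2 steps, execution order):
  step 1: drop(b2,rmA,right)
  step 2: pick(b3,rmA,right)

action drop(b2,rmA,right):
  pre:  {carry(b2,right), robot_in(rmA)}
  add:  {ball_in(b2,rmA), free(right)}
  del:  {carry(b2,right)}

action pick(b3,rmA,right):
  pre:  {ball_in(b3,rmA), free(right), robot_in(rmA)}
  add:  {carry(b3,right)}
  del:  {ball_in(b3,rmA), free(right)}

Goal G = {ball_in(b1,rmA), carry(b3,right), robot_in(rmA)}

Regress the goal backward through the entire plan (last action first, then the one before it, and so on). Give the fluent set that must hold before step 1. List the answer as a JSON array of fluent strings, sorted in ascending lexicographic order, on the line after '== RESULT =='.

Regress step by step:
  through step 2 (pick(b3,rmA,right)): drop {carry(b3,right)}, keep {ball_in(b1,rmA), robot_in(rmA)}, require {ball_in(b3,rmA), free(right), robot_in(rmA)}
    → {ball_in(b1,rmA), ball_in(b3,rmA), free(right), robot_in(rmA)}
  through step 1 (drop(b2,rmA,right)): drop {free(right)}, keep {ball_in(b1,rmA), ball_in(b3,rmA), robot_in(rmA)}, require {carry(b2,right), robot_in(rmA)}
    → {ball_in(b1,rmA), ball_in(b3,rmA), carry(b2,right), robot_in(rmA)}

== RESULT ==
["ball_in(b1,rmA)", "ball_in(b3,rmA)", "carry(b2,right)", "robot_in(rmA)"]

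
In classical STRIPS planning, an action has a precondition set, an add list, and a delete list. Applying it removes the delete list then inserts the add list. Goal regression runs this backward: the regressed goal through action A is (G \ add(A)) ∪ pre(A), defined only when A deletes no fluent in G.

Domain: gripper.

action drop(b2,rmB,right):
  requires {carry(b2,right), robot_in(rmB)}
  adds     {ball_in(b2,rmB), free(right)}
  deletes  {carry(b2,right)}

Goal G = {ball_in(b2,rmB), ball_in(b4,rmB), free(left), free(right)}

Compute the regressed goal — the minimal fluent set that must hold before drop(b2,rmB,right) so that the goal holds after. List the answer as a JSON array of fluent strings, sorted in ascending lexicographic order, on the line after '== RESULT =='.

Regress:
  G ∩ del = {}  (empty — regression defined)
  G \ add = {ball_in(b2,rmB), ball_in(b4,rmB), free(left), free(right)} \ {ball_in(b2,rmB), free(right)} = {ball_in(b4,rmB), free(left)}
  ∪ pre   = {ball_in(b4,rmB), free(left)} ∪ {carry(b2,right), robot_in(rmB)}
          = {ball_in(b4,rmB), carry(b2,right), free(left), robot_in(rmB)}

== RESULT ==
["ball_in(b4,rmB)", "carry(b2,right)", "free(left)", "robot_in(rmB)"]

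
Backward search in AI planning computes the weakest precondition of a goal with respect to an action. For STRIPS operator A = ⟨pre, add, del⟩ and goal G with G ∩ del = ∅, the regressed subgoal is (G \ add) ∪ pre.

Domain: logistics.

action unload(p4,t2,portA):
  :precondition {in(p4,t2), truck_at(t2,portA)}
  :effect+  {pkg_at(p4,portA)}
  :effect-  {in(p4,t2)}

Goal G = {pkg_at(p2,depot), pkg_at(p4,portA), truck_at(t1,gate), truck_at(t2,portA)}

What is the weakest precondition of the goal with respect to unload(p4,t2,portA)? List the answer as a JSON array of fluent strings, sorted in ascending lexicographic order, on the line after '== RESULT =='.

Compute (G \ add) ∪ pre:
  G ∩ del = {}  (empty — regression defined)
  G \ add = {pkg_at(p2,depot), pkg_at(p4,portA), truck_at(t1,gate), truck_at(t2,portA)} \ {pkg_at(p4,portA)} = {pkg_at(p2,depot), truck_at(t1,gate), truck_at(t2,portA)}
  ∪ pre   = {pkg_at(p2,depot), truck_at(t1,gate), truck_at(t2,portA)} ∪ {in(p4,t2), truck_at(t2,portA)}
          = {in(p4,t2), pkg_at(p2,depot), truck_at(t1,gate), truck_at(t2,portA)}

== RESULT ==
["in(p4,t2)", "pkg_at(p2,depot)", "truck_at(t1,gate)", "truck_at(t2,portA)"]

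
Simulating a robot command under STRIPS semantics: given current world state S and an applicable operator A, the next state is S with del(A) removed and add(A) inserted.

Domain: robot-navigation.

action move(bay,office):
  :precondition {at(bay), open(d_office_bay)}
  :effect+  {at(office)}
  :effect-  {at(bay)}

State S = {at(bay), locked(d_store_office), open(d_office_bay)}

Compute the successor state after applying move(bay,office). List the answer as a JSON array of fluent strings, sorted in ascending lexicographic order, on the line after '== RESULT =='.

Progress:
  pre ⊆ S: {at(bay), open(d_office_bay)} ⊆ S  — applicable
  S \ del = {locked(d_store_office), open(d_office_bay)}
  ∪ add   = {at(office), locked(d_store_office), open(d_office_bay)}

== RESULT ==
["at(office)", "locked(d_store_office)", "open(d_office_bay)"]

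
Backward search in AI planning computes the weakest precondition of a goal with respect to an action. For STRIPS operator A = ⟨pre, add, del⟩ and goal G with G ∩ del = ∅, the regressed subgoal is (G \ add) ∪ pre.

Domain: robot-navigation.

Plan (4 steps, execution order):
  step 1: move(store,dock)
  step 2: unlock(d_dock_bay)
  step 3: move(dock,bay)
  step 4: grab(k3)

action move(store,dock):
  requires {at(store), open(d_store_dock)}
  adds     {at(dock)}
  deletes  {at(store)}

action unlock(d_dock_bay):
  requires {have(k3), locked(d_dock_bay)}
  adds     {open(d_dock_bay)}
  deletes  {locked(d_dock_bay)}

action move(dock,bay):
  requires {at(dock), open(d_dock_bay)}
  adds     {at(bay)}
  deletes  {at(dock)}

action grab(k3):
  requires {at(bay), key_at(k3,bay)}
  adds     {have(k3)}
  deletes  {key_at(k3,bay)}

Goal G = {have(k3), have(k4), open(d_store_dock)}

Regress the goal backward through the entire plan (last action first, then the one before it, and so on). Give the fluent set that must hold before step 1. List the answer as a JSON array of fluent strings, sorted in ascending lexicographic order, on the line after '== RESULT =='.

Regress step by step:
  through step 4 (grab(k3)): drop {have(k3)}, keep {have(k4), open(d_store_dock)}, require {at(bay), key_at(k3,bay)}
    → {at(bay), have(k4), key_at(k3,bay), open(d_store_dock)}
  through step 3 (move(dock,bay)): drop {at(bay)}, keep {have(k4), key_at(k3,bay), open(d_store_dock)}, require {at(dock), open(d_dock_bay)}
    → {at(dock), have(k4), key_at(k3,bay), open(d_dock_bay), open(d_store_dock)}
  through step 2 (unlock(d_dock_bay)): drop {open(d_dock_bay)}, keep {at(dock), have(k4), key_at(k3,bay), open(d_store_dock)}, require {have(k3), locked(d_dock_bay)}
    → {at(dock), have(k3), have(k4), key_at(k3,bay), locked(d_dock_bay), open(d_store_dock)}
  through step 1 (move(store,dock)): drop {at(dock)}, keep {have(k3), have(k4), key_at(k3,bay), locked(d_dock_bay), open(d_store_dock)}, require {at(store), open(d_store_dock)}
    → {at(store), have(k3), have(k4), key_at(k3,bay), locked(d_dock_bay), open(d_store_dock)}

== RESULT ==
["at(store)", "have(k3)", "have(k4)", "key_at(k3,bay)", "locked(d_dock_bay)", "open(d_store_dock)"]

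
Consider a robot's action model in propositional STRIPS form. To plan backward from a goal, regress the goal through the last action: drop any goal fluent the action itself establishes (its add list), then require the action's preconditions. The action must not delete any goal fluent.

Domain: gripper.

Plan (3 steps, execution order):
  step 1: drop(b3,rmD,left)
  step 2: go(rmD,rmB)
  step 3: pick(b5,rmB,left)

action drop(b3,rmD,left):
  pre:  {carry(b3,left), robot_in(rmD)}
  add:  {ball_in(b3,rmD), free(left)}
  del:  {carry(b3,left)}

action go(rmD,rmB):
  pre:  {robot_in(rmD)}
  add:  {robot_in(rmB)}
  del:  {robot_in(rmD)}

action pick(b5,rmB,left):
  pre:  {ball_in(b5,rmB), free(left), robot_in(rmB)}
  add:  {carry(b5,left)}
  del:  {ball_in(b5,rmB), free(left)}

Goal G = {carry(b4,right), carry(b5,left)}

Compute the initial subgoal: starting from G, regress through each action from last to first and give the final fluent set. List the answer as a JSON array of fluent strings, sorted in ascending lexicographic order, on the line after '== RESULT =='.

Regress step by step:
  through step 3 (pick(b5,rmB,left)): drop {carry(b5,left)}, keep {carry(b4,right)}, require {ball_in(b5,rmB), free(left), robot_in(rmB)}
    → {ball_in(b5,rmB), carry(b4,right), free(left), robot_in(rmB)}
  through step 2 (go(rmD,rmB)): drop {robot_in(rmB)}, keep {ball_in(b5,rmB), carry(b4,right), free(left)}, require {robot_in(rmD)}
    → {ball_in(b5,rmB), carry(b4,right), free(left), robot_in(rmD)}
  through step 1 (drop(b3,rmD,left)): drop {free(left)}, keep {ball_in(b5,rmB), carry(b4,right), robot_in(rmD)}, require {carry(b3,left), robot_in(rmD)}
    → {ball_in(b5,rmB), carry(b3,left), carry(b4,right), robot_in(rmD)}

== RESULT ==
["ball_in(b5,rmB)", "carry(b3,left)", "carry(b4,right)", "robot_in(rmD)"]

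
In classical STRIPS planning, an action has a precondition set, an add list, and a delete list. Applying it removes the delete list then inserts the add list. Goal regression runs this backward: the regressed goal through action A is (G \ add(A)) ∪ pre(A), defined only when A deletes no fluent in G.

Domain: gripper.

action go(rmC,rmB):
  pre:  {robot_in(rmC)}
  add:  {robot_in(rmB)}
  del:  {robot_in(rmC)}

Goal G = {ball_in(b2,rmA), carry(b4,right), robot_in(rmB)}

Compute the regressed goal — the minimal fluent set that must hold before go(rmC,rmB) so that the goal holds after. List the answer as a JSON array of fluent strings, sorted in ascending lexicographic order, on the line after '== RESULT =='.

Compute (G \ add) ∪ pre:
  G ∩ del = {}  (empty — regression defined)
  G \ add = {ball_in(b2,rmA), carry(b4,right), robot_in(rmB)} \ {robot_in(rmB)} = {ball_in(b2,rmA), carry(b4,right)}
  ∪ pre   = {ball_in(b2,rmA), carry(b4,right)} ∪ {robot_in(rmC)}
          = {ball_in(b2,rmA), carry(b4,right), robot_in(rmC)}

== RESULT ==
["ball_in(b2,rmA)", "carry(b4,right)", "robot_in(rmC)"]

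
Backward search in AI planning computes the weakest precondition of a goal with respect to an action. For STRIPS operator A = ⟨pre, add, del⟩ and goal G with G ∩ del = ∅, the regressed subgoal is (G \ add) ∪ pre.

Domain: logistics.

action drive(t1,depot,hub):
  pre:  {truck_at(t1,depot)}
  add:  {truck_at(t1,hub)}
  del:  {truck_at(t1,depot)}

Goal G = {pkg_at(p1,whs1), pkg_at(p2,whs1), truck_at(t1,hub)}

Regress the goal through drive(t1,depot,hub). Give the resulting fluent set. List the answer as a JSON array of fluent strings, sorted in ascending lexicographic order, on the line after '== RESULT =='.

Regress:
  G ∩ del = {}  (empty — regression defined)
  G \ add = {pkg_at(p1,whs1), pkg_at(p2,whs1), truck_at(t1,hub)} \ {truck_at(t1,hub)} = {pkg_at(p1,whs1), pkg_at(p2,whs1)}
  ∪ pre   = {pkg_at(p1,whs1), pkg_at(p2,whs1)} ∪ {truck_at(t1,depot)}
          = {pkg_at(p1,whs1), pkg_at(p2,whs1), truck_at(t1,depot)}

== RESULT ==
["pkg_at(p1,whs1)", "pkg_at(p2,whs1)", "truck_at(t1,depot)"]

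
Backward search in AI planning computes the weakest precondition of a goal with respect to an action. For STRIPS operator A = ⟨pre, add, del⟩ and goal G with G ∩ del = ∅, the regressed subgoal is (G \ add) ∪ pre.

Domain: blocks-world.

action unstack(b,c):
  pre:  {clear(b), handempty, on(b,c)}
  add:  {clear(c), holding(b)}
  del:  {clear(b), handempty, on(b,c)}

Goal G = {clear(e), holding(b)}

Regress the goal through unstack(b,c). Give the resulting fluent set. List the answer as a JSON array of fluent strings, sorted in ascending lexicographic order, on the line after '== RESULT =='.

Compute (G \ add) ∪ pre:
  G ∩ del = {}  (empty — regression defined)
  G \ add = {clear(e), holding(b)} \ {clear(c), holding(b)} = {clear(e)}
  ∪ pre   = {clear(e)} ∪ {clear(b), handempty, on(b,c)}
          = {clear(b), clear(e), handempty, on(b,c)}

== RESULT ==
["clear(b)", "clear(e)", "handempty", "on(b,c)"]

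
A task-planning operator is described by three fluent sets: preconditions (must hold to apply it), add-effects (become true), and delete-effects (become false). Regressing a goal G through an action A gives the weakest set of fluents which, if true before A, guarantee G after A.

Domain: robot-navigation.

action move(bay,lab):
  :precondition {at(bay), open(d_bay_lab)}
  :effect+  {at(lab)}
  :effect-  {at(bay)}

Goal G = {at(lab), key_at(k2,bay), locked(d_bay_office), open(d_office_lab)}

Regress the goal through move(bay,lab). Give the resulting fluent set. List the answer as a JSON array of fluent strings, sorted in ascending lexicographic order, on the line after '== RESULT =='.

Regress:
  G ∩ del = {}  (empty — regression defined)
  G \ add = {at(lab), key_at(k2,bay), locked(d_bay_office), open(d_office_lab)} \ {at(lab)} = {key_at(k2,bay), locked(d_bay_office), open(d_office_lab)}
  ∪ pre   = {key_at(k2,bay), locked(d_bay_office), open(d_office_lab)} ∪ {at(bay), open(d_bay_lab)}
          = {at(bay), key_at(k2,bay), locked(d_bay_office), open(d_bay_lab), open(d_office_lab)}

== RESULT ==
["at(bay)", "key_at(k2,bay)", "locked(d_bay_office)", "open(d_bay_lab)", "open(d_office_lab)"]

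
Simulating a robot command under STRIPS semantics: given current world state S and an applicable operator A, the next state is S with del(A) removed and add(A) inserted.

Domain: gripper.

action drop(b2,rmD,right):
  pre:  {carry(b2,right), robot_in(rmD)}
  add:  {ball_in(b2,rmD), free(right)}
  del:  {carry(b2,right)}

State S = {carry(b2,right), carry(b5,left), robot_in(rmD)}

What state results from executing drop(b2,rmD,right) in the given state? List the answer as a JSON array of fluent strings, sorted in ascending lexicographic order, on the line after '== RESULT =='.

Compute (S \ del) ∪ add:
  pre ⊆ S: {carry(b2,right), robot_in(rmD)} ⊆ S  — applicable
  S \ del = {carry(b5,left), robot_in(rmD)}
  ∪ add   = {ball_in(b2,rmD), carry(b5,left), free(right), robot_in(rmD)}

== RESULT ==
["ball_in(b2,rmD)", "carry(b5,left)", "free(right)", "robot_in(rmD)"]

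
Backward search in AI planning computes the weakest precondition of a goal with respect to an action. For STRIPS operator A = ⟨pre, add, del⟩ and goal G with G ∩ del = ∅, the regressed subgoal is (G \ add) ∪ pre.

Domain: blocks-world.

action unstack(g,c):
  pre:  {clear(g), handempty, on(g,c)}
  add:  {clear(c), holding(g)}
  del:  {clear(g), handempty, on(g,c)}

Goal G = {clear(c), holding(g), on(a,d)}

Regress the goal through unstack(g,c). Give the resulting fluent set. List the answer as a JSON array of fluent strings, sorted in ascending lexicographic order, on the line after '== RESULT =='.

Compute (G \ add) ∪ pre:
  G ∩ del = {}  (empty — regression defined)
  G \ add = {clear(c), holding(g), on(a,d)} \ {clear(c), holding(g)} = {on(a,d)}
  ∪ pre   = {on(a,d)} ∪ {clear(g), handempty, on(g,c)}
          = {clear(g), handempty, on(a,d), on(g,c)}

== RESULT ==
["clear(g)", "handempty", "on(a,d)", "on(g,c)"]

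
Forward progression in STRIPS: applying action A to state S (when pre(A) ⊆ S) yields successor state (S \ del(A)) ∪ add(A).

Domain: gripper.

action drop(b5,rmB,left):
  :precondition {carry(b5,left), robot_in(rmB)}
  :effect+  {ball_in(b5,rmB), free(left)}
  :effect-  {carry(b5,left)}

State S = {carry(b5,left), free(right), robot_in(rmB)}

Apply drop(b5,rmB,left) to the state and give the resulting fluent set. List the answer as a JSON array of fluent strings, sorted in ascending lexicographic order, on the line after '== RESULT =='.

Progress:
  pre ⊆ S: {carry(b5,left), robot_in(rmB)} ⊆ S  — applicable
  S \ del = {free(right), robot_in(rmB)}
  ∪ add   = {ball_in(b5,rmB), free(left), free(right), robot_in(rmB)}

== RESULT ==
["ball_in(b5,rmB)", "free(left)", "free(right)", "robot_in(rmB)"]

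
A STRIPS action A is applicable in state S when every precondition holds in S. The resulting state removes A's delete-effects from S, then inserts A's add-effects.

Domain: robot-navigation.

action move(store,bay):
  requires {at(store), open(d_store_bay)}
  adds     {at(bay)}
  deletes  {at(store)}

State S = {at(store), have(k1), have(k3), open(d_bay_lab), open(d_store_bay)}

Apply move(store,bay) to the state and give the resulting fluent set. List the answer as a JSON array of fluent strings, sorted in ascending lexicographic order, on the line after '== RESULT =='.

Progress:
  pre ⊆ S: {at(store), open(d_store_bay)} ⊆ S  — applicable
  S \ del = {have(k1), have(k3), open(d_bay_lab), open(d_store_bay)}
  ∪ add   = {at(bay), have(k1), have(k3), open(d_bay_lab), open(d_store_bay)}

== RESULT ==
["at(bay)", "have(k1)", "have(k3)", "open(d_bay_lab)", "open(d_store_bay)"]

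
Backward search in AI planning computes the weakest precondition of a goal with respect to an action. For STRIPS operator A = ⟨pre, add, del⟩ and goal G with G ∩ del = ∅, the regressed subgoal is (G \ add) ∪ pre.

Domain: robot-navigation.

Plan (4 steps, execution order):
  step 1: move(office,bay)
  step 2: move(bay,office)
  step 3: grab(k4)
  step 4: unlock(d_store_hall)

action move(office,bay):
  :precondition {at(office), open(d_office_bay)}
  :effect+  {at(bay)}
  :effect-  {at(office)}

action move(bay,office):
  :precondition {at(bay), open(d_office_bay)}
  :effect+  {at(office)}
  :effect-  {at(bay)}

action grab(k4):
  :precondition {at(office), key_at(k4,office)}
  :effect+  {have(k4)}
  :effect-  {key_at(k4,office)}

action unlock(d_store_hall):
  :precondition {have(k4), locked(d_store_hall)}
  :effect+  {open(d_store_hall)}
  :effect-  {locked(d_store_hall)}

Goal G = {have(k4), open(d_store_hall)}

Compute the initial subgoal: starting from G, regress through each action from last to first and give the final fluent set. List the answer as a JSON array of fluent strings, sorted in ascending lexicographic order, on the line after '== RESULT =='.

Regress step by step:
  through step 4 (unlock(d_store_hall)): drop {open(d_store_hall)}, keep {have(k4)}, require {have(k4), locked(d_store_hall)}
    → {have(k4), locked(d_store_hall)}
  through step 3 (grab(k4)): drop {have(k4)}, keep {locked(d_store_hall)}, require {at(office), key_at(k4,office)}
    → {at(office), key_at(k4,office), locked(d_store_hall)}
  through step 2 (move(bay,office)): drop {at(office)}, keep {key_at(k4,office), locked(d_store_hall)}, require {at(bay), open(d_office_bay)}
    → {at(bay), key_at(k4,office), locked(d_store_hall), open(d_office_bay)}
  through step 1 (move(office,bay)): drop {at(bay)}, keep {key_at(k4,office), locked(d_store_hall), open(d_office_bay)}, require {at(office), open(d_office_bay)}
    → {at(office), key_at(k4,office), locked(d_store_hall), open(d_office_bay)}

== RESULT ==
["at(office)", "key_at(k4,office)", "locked(d_store_hall)", "open(d_office_bay)"]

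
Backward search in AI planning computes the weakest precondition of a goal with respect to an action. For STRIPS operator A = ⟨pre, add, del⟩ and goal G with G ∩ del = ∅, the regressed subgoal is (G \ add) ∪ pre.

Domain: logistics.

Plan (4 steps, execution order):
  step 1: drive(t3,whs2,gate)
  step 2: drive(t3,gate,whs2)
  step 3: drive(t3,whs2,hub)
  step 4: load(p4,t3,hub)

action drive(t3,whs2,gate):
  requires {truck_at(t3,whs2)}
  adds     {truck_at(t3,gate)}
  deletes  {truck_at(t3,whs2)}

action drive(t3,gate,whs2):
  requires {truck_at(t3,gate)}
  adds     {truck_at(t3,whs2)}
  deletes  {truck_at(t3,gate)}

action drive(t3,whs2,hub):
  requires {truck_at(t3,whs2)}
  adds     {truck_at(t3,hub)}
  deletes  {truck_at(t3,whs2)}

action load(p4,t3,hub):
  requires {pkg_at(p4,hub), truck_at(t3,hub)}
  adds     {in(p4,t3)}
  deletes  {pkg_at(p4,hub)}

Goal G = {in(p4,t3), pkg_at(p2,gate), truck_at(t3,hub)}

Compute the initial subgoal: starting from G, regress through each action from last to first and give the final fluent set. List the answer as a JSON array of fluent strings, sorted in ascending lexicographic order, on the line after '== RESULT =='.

Work backward from the goal:
  through step 4 (load(p4,t3,hub)): drop {in(p4,t3)}, keep {pkg_at(p2,gate), truck_at(t3,hub)}, require {pkg_at(p4,hub), truck_at(t3,hub)}
    → {pkg_at(p2,gate), pkg_at(p4,hub), truck_at(t3,hub)}
  through step 3 (drive(t3,whs2,hub)): drop {truck_at(t3,hub)}, keep {pkg_at(p2,gate), pkg_at(p4,hub)}, require {truck_at(t3,whs2)}
    → {pkg_at(p2,gate), pkg_at(p4,hub), truck_at(t3,whs2)}
  through step 2 (drive(t3,gate,whs2)): drop {truck_at(t3,whs2)}, keep {pkg_at(p2,gate), pkg_at(p4,hub)}, require {truck_at(t3,gate)}
    → {pkg_at(p2,gate), pkg_at(p4,hub), truck_at(t3,gate)}
  through step 1 (drive(t3,whs2,gate)): drop {truck_at(t3,gate)}, keep {pkg_at(p2,gate), pkg_at(p4,hub)}, require {truck_at(t3,whs2)}
    → {pkg_at(p2,gate), pkg_at(p4,hub), truck_at(t3,whs2)}

== RESULT ==
["pkg_at(p2,gate)", "pkg_at(p4,hub)", "truck_at(t3,whs2)"]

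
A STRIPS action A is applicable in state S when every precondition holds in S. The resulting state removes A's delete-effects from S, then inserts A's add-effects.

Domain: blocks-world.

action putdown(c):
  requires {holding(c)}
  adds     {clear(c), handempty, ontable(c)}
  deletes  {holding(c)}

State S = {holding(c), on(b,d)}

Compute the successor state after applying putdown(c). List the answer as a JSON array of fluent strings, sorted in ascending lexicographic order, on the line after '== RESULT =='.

Progress:
  pre ⊆ S: {holding(c)} ⊆ S  — applicable
  S \ del = {on(b,d)}
  ∪ add   = {clear(c), handempty, on(b,d), ontable(c)}

== RESULT ==
["clear(c)", "handempty", "on(b,d)", "ontable(c)"]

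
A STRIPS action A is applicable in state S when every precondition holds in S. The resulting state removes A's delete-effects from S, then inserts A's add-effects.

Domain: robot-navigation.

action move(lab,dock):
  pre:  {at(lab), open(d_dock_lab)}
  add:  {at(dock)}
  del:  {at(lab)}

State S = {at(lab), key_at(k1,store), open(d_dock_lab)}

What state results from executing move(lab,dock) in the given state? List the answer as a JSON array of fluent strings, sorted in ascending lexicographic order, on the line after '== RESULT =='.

Progress:
  pre ⊆ S: {at(lab), open(d_dock_lab)} ⊆ S  — applicable
  S \ del = {key_at(k1,store), open(d_dock_lab)}
  ∪ add   = {at(dock), key_at(k1,store), open(d_dock_lab)}

== RESULT ==
["at(dock)", "key_at(k1,store)", "open(d_dock_lab)"]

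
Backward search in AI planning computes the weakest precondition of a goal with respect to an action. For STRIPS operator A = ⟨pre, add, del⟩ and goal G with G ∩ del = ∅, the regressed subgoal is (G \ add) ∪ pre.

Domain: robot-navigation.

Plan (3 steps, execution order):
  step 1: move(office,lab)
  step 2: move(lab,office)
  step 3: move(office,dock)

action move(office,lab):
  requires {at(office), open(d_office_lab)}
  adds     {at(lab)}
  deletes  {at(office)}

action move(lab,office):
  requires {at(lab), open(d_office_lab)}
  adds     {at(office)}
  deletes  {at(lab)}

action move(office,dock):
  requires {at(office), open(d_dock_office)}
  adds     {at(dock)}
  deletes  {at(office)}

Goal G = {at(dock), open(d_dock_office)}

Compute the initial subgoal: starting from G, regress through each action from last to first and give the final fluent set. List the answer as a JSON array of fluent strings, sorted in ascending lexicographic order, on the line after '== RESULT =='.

Regress step by step:
  through step 3 (move(office,dock)): drop {at(dock)}, keep {open(d_dock_office)}, require {at(office), open(d_dock_office)}
    → {at(office), open(d_dock_office)}
  through step 2 (move(lab,office)): drop {at(office)}, keep {open(d_dock_office)}, require {at(lab), open(d_office_lab)}
    → {at(lab), open(d_dock_office), open(d_office_lab)}
  through step 1 (move(office,lab)): drop {at(lab)}, keep {open(d_dock_office), open(d_office_lab)}, require {at(office), open(d_office_lab)}
    → {at(office), open(d_dock_office), open(d_office_lab)}

== RESULT ==
["at(office)", "open(d_dock_office)", "open(d_office_lab)"]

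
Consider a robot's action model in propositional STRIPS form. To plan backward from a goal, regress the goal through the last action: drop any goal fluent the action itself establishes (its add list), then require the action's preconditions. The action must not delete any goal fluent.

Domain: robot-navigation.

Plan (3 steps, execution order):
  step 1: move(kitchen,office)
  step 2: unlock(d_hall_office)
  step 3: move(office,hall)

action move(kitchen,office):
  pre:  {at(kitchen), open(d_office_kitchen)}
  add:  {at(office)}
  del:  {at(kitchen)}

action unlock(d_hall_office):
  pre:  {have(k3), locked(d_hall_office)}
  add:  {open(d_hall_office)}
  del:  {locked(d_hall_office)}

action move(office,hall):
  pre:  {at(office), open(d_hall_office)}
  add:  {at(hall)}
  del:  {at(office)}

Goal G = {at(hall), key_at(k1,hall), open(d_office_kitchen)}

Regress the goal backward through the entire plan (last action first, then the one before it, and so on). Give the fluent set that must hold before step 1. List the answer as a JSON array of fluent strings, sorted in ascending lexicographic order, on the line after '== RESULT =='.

Regress step by step:
  through step 3 (move(office,hall)): drop {at(hall)}, keep {key_at(k1,hall), open(d_office_kitchen)}, require {at(office), open(d_hall_office)}
    → {at(office), key_at(k1,hall), open(d_hall_office), open(d_office_kitchen)}
  through step 2 (unlock(d_hall_office)): drop {open(d_hall_office)}, keep {at(office), key_at(k1,hall), open(d_office_kitchen)}, require {have(k3), locked(d_hall_office)}
    → {at(office), have(k3), key_at(k1,hall), locked(d_hall_office), open(d_office_kitchen)}
  through step 1 (move(kitchen,office)): drop {at(office)}, keep {have(k3), key_at(k1,hall), locked(d_hall_office), open(d_office_kitchen)}, require {at(kitchen), open(d_office_kitchen)}
    → {at(kitchen), have(k3), key_at(k1,hall), locked(d_hall_office), open(d_office_kitchen)}

== RESULT ==
["at(kitchen)", "have(k3)", "key_at(k1,hall)", "locked(d_hall_office)", "open(d_office_kitchen)"]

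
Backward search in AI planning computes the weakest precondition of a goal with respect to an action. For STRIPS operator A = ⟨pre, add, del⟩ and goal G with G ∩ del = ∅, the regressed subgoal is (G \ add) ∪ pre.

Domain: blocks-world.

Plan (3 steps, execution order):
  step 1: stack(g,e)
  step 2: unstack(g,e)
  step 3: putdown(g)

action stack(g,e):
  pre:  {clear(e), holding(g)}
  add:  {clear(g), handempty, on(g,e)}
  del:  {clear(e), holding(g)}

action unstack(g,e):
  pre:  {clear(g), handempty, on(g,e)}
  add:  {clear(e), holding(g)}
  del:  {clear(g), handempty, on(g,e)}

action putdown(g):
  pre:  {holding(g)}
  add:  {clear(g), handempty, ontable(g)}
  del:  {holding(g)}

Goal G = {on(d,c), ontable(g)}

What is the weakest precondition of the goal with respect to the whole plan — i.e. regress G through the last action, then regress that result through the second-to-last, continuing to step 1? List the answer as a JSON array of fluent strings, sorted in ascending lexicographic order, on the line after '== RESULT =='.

Work backward from the goal:
  through step 3 (putdown(g)): drop {ontable(g)}, keep {on(d,c)}, require {holding(g)}
    → {holding(g), on(d,c)}
  through step 2 (unstack(g,e)): drop {holding(g)}, keep {on(d,c)}, require {clear(g), handempty, on(g,e)}
    → {clear(g), handempty, on(d,c), on(g,e)}
  through step 1 (stack(g,e)): drop {clear(g), handempty, on(g,e)}, keep {on(d,c)}, require {clear(e), holding(g)}
    → {clear(e), holding(g), on(d,c)}

== RESULT ==
["clear(e)", "holding(g)", "on(d,c)"]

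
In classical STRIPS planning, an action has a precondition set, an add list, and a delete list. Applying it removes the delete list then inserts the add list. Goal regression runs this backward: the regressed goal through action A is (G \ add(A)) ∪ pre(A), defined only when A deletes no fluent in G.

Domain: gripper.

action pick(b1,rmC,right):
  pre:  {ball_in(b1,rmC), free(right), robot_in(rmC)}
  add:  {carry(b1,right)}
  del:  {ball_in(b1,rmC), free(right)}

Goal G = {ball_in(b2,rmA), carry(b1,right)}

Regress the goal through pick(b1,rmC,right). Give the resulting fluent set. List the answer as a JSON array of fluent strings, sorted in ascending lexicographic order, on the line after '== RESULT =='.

Regress:
  G ∩ del = {}  (empty — regression defined)
  G \ add = {ball_in(b2,rmA), carry(b1,right)} \ {carry(b1,right)} = {ball_in(b2,rmA)}
  ∪ pre   = {ball_in(b2,rmA)} ∪ {ball_in(b1,rmC), free(right), robot_in(rmC)}
          = {ball_in(b1,rmC), ball_in(b2,rmA), free(right), robot_in(rmC)}

== RESULT ==
["ball_in(b1,rmC)", "ball_in(b2,rmA)", "free(right)", "robot_in(rmC)"]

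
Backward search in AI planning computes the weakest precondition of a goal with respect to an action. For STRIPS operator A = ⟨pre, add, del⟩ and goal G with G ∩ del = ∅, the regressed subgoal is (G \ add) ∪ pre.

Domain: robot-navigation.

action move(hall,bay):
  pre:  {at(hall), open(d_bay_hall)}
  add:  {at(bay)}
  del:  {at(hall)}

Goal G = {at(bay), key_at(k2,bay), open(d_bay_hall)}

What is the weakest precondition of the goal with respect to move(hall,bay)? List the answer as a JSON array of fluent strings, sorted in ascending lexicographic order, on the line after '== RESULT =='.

Regress:
  G ∩ del = {}  (empty — regression defined)
  G \ add = {at(bay), key_at(k2,bay), open(d_bay_hall)} \ {at(bay)} = {key_at(k2,bay), open(d_bay_hall)}
  ∪ pre   = {key_at(k2,bay), open(d_bay_hall)} ∪ {at(hall), open(d_bay_hall)}
          = {at(hall), key_at(k2,bay), open(d_bay_hall)}

== RESULT ==
["at(hall)", "key_at(k2,bay)", "open(d_bay_hall)"]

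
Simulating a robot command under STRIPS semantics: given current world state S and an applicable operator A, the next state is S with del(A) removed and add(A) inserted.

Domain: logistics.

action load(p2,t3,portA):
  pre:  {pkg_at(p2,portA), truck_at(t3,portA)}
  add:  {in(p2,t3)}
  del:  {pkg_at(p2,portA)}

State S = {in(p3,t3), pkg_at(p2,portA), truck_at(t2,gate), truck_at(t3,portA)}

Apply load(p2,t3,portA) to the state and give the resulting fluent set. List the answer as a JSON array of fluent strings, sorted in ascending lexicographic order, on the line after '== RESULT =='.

Compute (S \ del) ∪ add:
  pre ⊆ S: {pkg_at(p2,portA), truck_at(t3,portA)} ⊆ S  — applicable
  S \ del = {in(p3,t3), truck_at(t2,gate), truck_at(t3,portA)}
  ∪ add   = {in(p2,t3), in(p3,t3), truck_at(t2,gate), truck_at(t3,portA)}

== RESULT ==
["in(p2,t3)", "in(p3,t3)", "truck_at(t2,gate)", "truck_at(t3,portA)"]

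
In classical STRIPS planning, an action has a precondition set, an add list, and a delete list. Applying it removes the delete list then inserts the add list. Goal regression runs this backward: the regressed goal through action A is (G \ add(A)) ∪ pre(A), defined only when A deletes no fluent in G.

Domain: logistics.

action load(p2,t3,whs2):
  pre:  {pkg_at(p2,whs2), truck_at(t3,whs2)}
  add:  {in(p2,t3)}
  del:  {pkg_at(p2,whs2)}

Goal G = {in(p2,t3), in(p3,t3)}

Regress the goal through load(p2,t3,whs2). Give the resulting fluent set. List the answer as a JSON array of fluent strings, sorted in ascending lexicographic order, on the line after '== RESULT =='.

Regress:
  G ∩ del = {}  (empty — regression defined)
  G \ add = {in(p2,t3), in(p3,t3)} \ {in(p2,t3)} = {in(p3,t3)}
  ∪ pre   = {in(p3,t3)} ∪ {pkg_at(p2,whs2), truck_at(t3,whs2)}
          = {in(p3,t3), pkg_at(p2,whs2), truck_at(t3,whs2)}

== RESULT ==
["in(p3,t3)", "pkg_at(p2,whs2)", "truck_at(t3,whs2)"]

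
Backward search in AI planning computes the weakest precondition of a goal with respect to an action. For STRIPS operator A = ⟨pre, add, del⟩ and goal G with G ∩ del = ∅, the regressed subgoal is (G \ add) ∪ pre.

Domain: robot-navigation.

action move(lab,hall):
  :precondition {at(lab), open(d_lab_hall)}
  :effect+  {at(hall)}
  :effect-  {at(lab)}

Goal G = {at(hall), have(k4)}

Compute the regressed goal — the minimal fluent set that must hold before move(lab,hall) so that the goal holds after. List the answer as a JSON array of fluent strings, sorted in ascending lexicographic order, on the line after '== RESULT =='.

Regress:
  G ∩ del = {}  (empty — regression defined)
  G \ add = {at(hall), have(k4)} \ {at(hall)} = {have(k4)}
  ∪ pre   = {have(k4)} ∪ {at(lab), open(d_lab_hall)}
          = {at(lab), have(k4), open(d_lab_hall)}

== RESULT ==
["at(lab)", "have(k4)", "open(d_lab_hall)"]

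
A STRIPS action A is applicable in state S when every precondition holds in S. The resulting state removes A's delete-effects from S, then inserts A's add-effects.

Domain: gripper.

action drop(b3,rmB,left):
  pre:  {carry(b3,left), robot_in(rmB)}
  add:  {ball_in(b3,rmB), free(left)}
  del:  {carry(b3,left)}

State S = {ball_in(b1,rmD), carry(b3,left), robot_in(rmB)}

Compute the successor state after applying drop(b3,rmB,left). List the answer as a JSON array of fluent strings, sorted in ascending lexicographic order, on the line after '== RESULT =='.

Progress:
  pre ⊆ S: {carry(b3,left), robot_in(rmB)} ⊆ S  — applicable
  S \ del = {ball_in(b1,rmD), robot_in(rmB)}
  ∪ add   = {ball_in(b1,rmD), ball_in(b3,rmB), free(left), robot_in(rmB)}

== RESULT ==
["ball_in(b1,rmD)", "ball_in(b3,rmB)", "free(left)", "robot_in(rmB)"]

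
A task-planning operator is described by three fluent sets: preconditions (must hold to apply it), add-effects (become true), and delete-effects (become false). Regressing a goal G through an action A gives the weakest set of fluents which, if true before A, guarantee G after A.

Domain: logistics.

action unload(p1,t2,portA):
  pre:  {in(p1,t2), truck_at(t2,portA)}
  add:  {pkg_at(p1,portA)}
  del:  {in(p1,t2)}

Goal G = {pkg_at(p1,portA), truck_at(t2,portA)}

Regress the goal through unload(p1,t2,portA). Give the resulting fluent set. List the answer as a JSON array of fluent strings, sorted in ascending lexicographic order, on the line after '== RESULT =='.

Compute (G \ add) ∪ pre:
  G ∩ del = {}  (empty — regression defined)
  G \ add = {pkg_at(p1,portA), truck_at(t2,portA)} \ {pkg_at(p1,portA)} = {truck_at(t2,portA)}
  ∪ pre   = {truck_at(t2,portA)} ∪ {in(p1,t2), truck_at(t2,portA)}
          = {in(p1,t2), truck_at(t2,portA)}

== RESULT ==
["in(p1,t2)", "truck_at(t2,portA)"]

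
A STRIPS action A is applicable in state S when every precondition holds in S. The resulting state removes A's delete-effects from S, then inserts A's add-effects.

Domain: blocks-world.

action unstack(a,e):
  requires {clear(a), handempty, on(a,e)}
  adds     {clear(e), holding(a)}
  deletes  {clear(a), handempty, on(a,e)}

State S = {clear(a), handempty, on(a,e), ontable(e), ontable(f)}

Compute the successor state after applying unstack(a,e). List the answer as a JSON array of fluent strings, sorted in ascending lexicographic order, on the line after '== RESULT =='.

Compute (S \ del) ∪ add:
  pre ⊆ S: {clear(a), handempty, on(a,e)} ⊆ S  — applicable
  S \ del = {ontable(e), ontable(f)}
  ∪ add   = {clear(e), holding(a), ontable(e), ontable(f)}

== RESULT ==
["clear(e)", "holding(a)", "ontable(e)", "ontable(f)"]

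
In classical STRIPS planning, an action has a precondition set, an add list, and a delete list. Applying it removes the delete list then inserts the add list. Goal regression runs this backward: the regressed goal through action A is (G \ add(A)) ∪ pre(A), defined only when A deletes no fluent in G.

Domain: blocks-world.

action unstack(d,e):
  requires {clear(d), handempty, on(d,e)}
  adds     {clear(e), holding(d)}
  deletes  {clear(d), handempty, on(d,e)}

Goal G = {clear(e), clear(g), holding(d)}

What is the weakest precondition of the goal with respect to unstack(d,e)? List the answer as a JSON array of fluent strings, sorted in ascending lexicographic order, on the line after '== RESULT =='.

Compute (G \ add) ∪ pre:
  G ∩ del = {}  (empty — regression defined)
  G \ add = {clear(e), clear(g), holding(d)} \ {clear(e), holding(d)} = {clear(g)}
  ∪ pre   = {clear(g)} ∪ {clear(d), handempty, on(d,e)}
          = {clear(d), clear(g), handempty, on(d,e)}

== RESULT ==
["clear(d)", "clear(g)", "handempty", "on(d,e)"]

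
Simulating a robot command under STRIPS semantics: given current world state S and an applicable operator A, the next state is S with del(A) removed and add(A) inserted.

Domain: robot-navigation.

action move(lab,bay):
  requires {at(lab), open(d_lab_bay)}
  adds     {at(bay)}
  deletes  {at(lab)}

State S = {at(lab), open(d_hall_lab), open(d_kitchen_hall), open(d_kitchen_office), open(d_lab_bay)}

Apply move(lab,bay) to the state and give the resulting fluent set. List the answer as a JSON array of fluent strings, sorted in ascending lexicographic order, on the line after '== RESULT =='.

Compute (S \ del) ∪ add:
  pre ⊆ S: {at(lab), open(d_lab_bay)} ⊆ S  — applicable
  S \ del = {open(d_hall_lab), open(d_kitchen_hall), open(d_kitchen_office), open(d_lab_bay)}
  ∪ add   = {at(bay), open(d_hall_lab), open(d_kitchen_hall), open(d_kitchen_office), open(d_lab_bay)}

== RESULT ==
["at(bay)", "open(d_hall_lab)", "open(d_kitchen_hall)", "open(d_kitchen_office)", "open(d_lab_bay)"]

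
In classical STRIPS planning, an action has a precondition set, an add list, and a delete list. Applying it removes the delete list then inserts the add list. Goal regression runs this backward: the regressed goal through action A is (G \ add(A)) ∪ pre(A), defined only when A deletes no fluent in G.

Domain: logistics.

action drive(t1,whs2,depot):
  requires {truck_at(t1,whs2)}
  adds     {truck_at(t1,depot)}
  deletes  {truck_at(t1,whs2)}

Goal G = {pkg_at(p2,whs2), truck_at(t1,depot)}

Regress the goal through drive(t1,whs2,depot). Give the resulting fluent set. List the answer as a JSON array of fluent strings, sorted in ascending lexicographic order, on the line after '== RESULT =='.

Regress:
  G ∩ del = {}  (empty — regression defined)
  G \ add = {pkg_at(p2,whs2), truck_at(t1,depot)} \ {truck_at(t1,depot)} = {pkg_at(p2,whs2)}
  ∪ pre   = {pkg_at(p2,whs2)} ∪ {truck_at(t1,whs2)}
          = {pkg_at(p2,whs2), truck_at(t1,whs2)}

== RESULT ==
["pkg_at(p2,whs2)", "truck_at(t1,whs2)"]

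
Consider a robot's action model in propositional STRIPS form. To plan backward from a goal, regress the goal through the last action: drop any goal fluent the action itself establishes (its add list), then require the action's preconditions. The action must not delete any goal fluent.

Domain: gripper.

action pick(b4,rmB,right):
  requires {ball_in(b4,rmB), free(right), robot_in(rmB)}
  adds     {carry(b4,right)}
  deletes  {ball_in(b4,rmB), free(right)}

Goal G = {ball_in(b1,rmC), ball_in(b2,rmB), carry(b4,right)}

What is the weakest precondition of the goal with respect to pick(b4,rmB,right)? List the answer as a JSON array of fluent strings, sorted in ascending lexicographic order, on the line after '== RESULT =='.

Regress:
  G ∩ del = {}  (empty — regression defined)
  G \ add = {ball_in(b1,rmC), ball_in(b2,rmB), carry(b4,right)} \ {carry(b4,right)} = {ball_in(b1,rmC), ball_in(b2,rmB)}
  ∪ pre   = {ball_in(b1,rmC), ball_in(b2,rmB)} ∪ {ball_in(b4,rmB), free(right), robot_in(rmB)}
          = {ball_in(b1,rmC), ball_in(b2,rmB), ball_in(b4,rmB), free(right), robot_in(rmB)}

== RESULT ==
["ball_in(b1,rmC)", "ball_in(b2,rmB)", "ball_in(b4,rmB)", "free(right)", "robot_in(rmB)"]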